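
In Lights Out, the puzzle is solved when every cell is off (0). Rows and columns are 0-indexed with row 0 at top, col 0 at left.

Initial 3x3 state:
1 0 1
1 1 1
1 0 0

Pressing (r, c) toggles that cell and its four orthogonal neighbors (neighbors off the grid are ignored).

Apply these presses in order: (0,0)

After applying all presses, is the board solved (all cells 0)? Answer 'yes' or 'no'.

After press 1 at (0,0):
0 1 1
0 1 1
1 0 0

Lights still on: 5

Answer: no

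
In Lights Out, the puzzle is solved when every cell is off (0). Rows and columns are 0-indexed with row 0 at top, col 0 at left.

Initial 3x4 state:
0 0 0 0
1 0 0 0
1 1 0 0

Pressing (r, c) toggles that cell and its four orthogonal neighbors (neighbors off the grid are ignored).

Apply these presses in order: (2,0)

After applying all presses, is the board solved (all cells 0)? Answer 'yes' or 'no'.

Answer: yes

Derivation:
After press 1 at (2,0):
0 0 0 0
0 0 0 0
0 0 0 0

Lights still on: 0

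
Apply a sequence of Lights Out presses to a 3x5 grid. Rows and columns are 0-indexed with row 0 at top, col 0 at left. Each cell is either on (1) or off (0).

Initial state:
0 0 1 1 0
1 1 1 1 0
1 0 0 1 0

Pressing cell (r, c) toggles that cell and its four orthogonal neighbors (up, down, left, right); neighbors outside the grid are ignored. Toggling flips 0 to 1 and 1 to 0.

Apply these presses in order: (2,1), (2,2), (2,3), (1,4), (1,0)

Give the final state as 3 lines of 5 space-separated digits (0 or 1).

Answer: 1 0 1 1 1
0 1 0 1 1
1 0 1 1 0

Derivation:
After press 1 at (2,1):
0 0 1 1 0
1 0 1 1 0
0 1 1 1 0

After press 2 at (2,2):
0 0 1 1 0
1 0 0 1 0
0 0 0 0 0

After press 3 at (2,3):
0 0 1 1 0
1 0 0 0 0
0 0 1 1 1

After press 4 at (1,4):
0 0 1 1 1
1 0 0 1 1
0 0 1 1 0

After press 5 at (1,0):
1 0 1 1 1
0 1 0 1 1
1 0 1 1 0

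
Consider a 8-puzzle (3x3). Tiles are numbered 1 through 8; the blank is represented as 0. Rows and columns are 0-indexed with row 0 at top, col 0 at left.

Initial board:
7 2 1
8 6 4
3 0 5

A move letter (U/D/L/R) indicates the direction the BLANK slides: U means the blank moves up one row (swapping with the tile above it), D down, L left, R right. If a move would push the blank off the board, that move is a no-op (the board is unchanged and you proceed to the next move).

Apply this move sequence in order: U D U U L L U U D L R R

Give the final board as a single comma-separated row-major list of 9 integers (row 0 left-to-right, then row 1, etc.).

After move 1 (U):
7 2 1
8 0 4
3 6 5

After move 2 (D):
7 2 1
8 6 4
3 0 5

After move 3 (U):
7 2 1
8 0 4
3 6 5

After move 4 (U):
7 0 1
8 2 4
3 6 5

After move 5 (L):
0 7 1
8 2 4
3 6 5

After move 6 (L):
0 7 1
8 2 4
3 6 5

After move 7 (U):
0 7 1
8 2 4
3 6 5

After move 8 (U):
0 7 1
8 2 4
3 6 5

After move 9 (D):
8 7 1
0 2 4
3 6 5

After move 10 (L):
8 7 1
0 2 4
3 6 5

After move 11 (R):
8 7 1
2 0 4
3 6 5

After move 12 (R):
8 7 1
2 4 0
3 6 5

Answer: 8, 7, 1, 2, 4, 0, 3, 6, 5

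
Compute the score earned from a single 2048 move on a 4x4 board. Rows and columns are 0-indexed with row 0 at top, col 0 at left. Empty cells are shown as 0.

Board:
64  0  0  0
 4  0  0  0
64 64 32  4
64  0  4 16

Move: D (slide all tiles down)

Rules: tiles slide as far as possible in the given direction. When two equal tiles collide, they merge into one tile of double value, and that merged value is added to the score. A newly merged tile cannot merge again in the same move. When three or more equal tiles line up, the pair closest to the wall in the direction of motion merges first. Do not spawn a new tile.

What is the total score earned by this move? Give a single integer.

Answer: 128

Derivation:
Slide down:
col 0: [64, 4, 64, 64] -> [0, 64, 4, 128]  score +128 (running 128)
col 1: [0, 0, 64, 0] -> [0, 0, 0, 64]  score +0 (running 128)
col 2: [0, 0, 32, 4] -> [0, 0, 32, 4]  score +0 (running 128)
col 3: [0, 0, 4, 16] -> [0, 0, 4, 16]  score +0 (running 128)
Board after move:
  0   0   0   0
 64   0   0   0
  4   0  32   4
128  64   4  16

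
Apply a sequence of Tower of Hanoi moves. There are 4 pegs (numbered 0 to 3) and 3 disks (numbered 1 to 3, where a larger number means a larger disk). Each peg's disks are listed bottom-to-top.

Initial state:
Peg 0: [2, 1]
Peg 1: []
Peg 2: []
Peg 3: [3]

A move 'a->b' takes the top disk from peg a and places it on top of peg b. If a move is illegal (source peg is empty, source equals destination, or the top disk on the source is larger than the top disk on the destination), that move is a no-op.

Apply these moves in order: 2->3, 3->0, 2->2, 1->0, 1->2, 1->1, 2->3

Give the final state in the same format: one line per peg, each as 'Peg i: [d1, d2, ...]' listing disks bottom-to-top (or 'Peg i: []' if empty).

Answer: Peg 0: [2, 1]
Peg 1: []
Peg 2: []
Peg 3: [3]

Derivation:
After move 1 (2->3):
Peg 0: [2, 1]
Peg 1: []
Peg 2: []
Peg 3: [3]

After move 2 (3->0):
Peg 0: [2, 1]
Peg 1: []
Peg 2: []
Peg 3: [3]

After move 3 (2->2):
Peg 0: [2, 1]
Peg 1: []
Peg 2: []
Peg 3: [3]

After move 4 (1->0):
Peg 0: [2, 1]
Peg 1: []
Peg 2: []
Peg 3: [3]

After move 5 (1->2):
Peg 0: [2, 1]
Peg 1: []
Peg 2: []
Peg 3: [3]

After move 6 (1->1):
Peg 0: [2, 1]
Peg 1: []
Peg 2: []
Peg 3: [3]

After move 7 (2->3):
Peg 0: [2, 1]
Peg 1: []
Peg 2: []
Peg 3: [3]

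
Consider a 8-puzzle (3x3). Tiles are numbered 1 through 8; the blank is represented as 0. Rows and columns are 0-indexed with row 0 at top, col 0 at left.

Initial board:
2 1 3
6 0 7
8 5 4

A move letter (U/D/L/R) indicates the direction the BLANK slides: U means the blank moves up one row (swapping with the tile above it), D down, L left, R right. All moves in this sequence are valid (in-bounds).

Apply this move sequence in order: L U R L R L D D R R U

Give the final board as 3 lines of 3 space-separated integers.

After move 1 (L):
2 1 3
0 6 7
8 5 4

After move 2 (U):
0 1 3
2 6 7
8 5 4

After move 3 (R):
1 0 3
2 6 7
8 5 4

After move 4 (L):
0 1 3
2 6 7
8 5 4

After move 5 (R):
1 0 3
2 6 7
8 5 4

After move 6 (L):
0 1 3
2 6 7
8 5 4

After move 7 (D):
2 1 3
0 6 7
8 5 4

After move 8 (D):
2 1 3
8 6 7
0 5 4

After move 9 (R):
2 1 3
8 6 7
5 0 4

After move 10 (R):
2 1 3
8 6 7
5 4 0

After move 11 (U):
2 1 3
8 6 0
5 4 7

Answer: 2 1 3
8 6 0
5 4 7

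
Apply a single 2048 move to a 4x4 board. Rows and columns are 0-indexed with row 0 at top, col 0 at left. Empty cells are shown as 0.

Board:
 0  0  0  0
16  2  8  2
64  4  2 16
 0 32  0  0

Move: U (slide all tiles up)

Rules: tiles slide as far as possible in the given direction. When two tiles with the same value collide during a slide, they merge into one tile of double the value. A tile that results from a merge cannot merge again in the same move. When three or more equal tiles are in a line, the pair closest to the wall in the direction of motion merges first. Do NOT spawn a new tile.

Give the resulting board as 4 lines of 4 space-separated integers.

Answer: 16  2  8  2
64  4  2 16
 0 32  0  0
 0  0  0  0

Derivation:
Slide up:
col 0: [0, 16, 64, 0] -> [16, 64, 0, 0]
col 1: [0, 2, 4, 32] -> [2, 4, 32, 0]
col 2: [0, 8, 2, 0] -> [8, 2, 0, 0]
col 3: [0, 2, 16, 0] -> [2, 16, 0, 0]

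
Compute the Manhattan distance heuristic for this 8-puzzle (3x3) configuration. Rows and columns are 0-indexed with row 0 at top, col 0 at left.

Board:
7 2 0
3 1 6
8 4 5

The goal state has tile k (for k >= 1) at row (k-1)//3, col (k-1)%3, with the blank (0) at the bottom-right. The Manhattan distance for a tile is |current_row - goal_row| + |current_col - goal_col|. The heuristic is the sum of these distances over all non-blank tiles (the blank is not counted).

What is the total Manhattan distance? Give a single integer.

Tile 7: (0,0)->(2,0) = 2
Tile 2: (0,1)->(0,1) = 0
Tile 3: (1,0)->(0,2) = 3
Tile 1: (1,1)->(0,0) = 2
Tile 6: (1,2)->(1,2) = 0
Tile 8: (2,0)->(2,1) = 1
Tile 4: (2,1)->(1,0) = 2
Tile 5: (2,2)->(1,1) = 2
Sum: 2 + 0 + 3 + 2 + 0 + 1 + 2 + 2 = 12

Answer: 12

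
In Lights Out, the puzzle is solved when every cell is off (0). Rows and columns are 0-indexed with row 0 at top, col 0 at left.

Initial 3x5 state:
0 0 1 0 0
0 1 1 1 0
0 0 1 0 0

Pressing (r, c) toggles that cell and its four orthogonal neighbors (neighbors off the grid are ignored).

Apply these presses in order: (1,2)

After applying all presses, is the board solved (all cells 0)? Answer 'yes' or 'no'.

Answer: yes

Derivation:
After press 1 at (1,2):
0 0 0 0 0
0 0 0 0 0
0 0 0 0 0

Lights still on: 0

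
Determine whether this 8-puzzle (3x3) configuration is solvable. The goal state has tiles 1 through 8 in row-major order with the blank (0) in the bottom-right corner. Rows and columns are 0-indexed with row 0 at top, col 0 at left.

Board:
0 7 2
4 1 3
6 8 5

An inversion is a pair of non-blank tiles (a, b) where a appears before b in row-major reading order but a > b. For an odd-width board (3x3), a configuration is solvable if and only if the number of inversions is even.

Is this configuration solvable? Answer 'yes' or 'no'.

Inversions (pairs i<j in row-major order where tile[i] > tile[j] > 0): 11
11 is odd, so the puzzle is not solvable.

Answer: no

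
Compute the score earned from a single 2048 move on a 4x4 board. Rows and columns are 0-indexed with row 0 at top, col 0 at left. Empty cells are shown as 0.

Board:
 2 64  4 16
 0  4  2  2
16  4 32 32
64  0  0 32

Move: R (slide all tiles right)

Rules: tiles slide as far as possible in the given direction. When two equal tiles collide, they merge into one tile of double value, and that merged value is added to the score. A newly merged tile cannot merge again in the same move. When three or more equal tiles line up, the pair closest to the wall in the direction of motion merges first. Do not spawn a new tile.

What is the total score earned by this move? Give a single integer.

Slide right:
row 0: [2, 64, 4, 16] -> [2, 64, 4, 16]  score +0 (running 0)
row 1: [0, 4, 2, 2] -> [0, 0, 4, 4]  score +4 (running 4)
row 2: [16, 4, 32, 32] -> [0, 16, 4, 64]  score +64 (running 68)
row 3: [64, 0, 0, 32] -> [0, 0, 64, 32]  score +0 (running 68)
Board after move:
 2 64  4 16
 0  0  4  4
 0 16  4 64
 0  0 64 32

Answer: 68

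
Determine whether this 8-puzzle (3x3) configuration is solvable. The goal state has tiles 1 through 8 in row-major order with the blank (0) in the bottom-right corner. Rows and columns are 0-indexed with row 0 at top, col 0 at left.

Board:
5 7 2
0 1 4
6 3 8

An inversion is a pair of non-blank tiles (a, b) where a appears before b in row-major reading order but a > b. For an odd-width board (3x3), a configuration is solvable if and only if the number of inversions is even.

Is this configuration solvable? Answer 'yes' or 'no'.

Answer: yes

Derivation:
Inversions (pairs i<j in row-major order where tile[i] > tile[j] > 0): 12
12 is even, so the puzzle is solvable.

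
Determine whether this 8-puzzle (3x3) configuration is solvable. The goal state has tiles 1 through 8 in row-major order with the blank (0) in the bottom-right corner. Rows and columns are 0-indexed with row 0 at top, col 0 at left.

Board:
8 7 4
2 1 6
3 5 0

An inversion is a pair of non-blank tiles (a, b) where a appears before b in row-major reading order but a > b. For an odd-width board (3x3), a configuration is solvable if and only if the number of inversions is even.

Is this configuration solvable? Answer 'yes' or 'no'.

Inversions (pairs i<j in row-major order where tile[i] > tile[j] > 0): 19
19 is odd, so the puzzle is not solvable.

Answer: no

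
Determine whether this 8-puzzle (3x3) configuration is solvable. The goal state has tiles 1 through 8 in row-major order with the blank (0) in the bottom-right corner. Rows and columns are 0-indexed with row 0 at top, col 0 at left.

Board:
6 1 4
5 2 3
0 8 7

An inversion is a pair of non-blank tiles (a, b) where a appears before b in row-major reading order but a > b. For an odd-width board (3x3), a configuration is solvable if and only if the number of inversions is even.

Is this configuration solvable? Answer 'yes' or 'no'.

Inversions (pairs i<j in row-major order where tile[i] > tile[j] > 0): 10
10 is even, so the puzzle is solvable.

Answer: yes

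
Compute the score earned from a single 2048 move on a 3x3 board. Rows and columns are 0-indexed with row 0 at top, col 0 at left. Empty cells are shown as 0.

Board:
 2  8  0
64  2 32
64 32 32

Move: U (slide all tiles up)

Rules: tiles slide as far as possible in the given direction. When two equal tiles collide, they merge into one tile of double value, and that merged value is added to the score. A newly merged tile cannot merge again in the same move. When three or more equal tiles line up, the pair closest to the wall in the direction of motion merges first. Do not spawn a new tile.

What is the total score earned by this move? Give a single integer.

Answer: 192

Derivation:
Slide up:
col 0: [2, 64, 64] -> [2, 128, 0]  score +128 (running 128)
col 1: [8, 2, 32] -> [8, 2, 32]  score +0 (running 128)
col 2: [0, 32, 32] -> [64, 0, 0]  score +64 (running 192)
Board after move:
  2   8  64
128   2   0
  0  32   0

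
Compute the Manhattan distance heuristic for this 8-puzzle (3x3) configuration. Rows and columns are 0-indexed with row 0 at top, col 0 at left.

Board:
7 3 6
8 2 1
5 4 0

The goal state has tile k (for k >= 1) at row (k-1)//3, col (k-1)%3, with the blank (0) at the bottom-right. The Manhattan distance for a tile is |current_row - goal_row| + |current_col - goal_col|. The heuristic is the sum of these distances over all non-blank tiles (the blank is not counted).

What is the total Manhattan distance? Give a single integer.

Tile 7: at (0,0), goal (2,0), distance |0-2|+|0-0| = 2
Tile 3: at (0,1), goal (0,2), distance |0-0|+|1-2| = 1
Tile 6: at (0,2), goal (1,2), distance |0-1|+|2-2| = 1
Tile 8: at (1,0), goal (2,1), distance |1-2|+|0-1| = 2
Tile 2: at (1,1), goal (0,1), distance |1-0|+|1-1| = 1
Tile 1: at (1,2), goal (0,0), distance |1-0|+|2-0| = 3
Tile 5: at (2,0), goal (1,1), distance |2-1|+|0-1| = 2
Tile 4: at (2,1), goal (1,0), distance |2-1|+|1-0| = 2
Sum: 2 + 1 + 1 + 2 + 1 + 3 + 2 + 2 = 14

Answer: 14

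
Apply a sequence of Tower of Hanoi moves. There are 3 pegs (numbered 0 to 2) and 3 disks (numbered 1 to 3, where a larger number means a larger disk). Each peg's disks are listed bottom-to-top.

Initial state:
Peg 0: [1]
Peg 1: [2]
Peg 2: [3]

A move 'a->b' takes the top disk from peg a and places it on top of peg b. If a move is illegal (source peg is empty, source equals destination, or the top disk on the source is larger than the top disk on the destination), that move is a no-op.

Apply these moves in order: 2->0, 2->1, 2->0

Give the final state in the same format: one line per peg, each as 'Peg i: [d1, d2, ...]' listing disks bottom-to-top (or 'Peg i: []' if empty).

Answer: Peg 0: [1]
Peg 1: [2]
Peg 2: [3]

Derivation:
After move 1 (2->0):
Peg 0: [1]
Peg 1: [2]
Peg 2: [3]

After move 2 (2->1):
Peg 0: [1]
Peg 1: [2]
Peg 2: [3]

After move 3 (2->0):
Peg 0: [1]
Peg 1: [2]
Peg 2: [3]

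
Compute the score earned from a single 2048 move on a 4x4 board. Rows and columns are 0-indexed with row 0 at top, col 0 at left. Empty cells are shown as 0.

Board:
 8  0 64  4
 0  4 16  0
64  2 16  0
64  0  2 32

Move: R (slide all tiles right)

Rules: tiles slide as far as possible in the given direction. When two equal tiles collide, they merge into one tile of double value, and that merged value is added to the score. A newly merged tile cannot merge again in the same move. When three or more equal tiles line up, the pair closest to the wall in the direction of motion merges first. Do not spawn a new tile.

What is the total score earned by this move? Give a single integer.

Answer: 0

Derivation:
Slide right:
row 0: [8, 0, 64, 4] -> [0, 8, 64, 4]  score +0 (running 0)
row 1: [0, 4, 16, 0] -> [0, 0, 4, 16]  score +0 (running 0)
row 2: [64, 2, 16, 0] -> [0, 64, 2, 16]  score +0 (running 0)
row 3: [64, 0, 2, 32] -> [0, 64, 2, 32]  score +0 (running 0)
Board after move:
 0  8 64  4
 0  0  4 16
 0 64  2 16
 0 64  2 32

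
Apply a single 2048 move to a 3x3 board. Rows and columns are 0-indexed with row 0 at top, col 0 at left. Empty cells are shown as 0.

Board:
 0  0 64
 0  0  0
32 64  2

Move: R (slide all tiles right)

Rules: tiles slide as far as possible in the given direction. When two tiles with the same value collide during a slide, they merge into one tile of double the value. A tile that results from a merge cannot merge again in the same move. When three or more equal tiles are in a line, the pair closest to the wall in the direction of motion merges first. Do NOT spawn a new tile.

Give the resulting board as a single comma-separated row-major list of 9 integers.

Answer: 0, 0, 64, 0, 0, 0, 32, 64, 2

Derivation:
Slide right:
row 0: [0, 0, 64] -> [0, 0, 64]
row 1: [0, 0, 0] -> [0, 0, 0]
row 2: [32, 64, 2] -> [32, 64, 2]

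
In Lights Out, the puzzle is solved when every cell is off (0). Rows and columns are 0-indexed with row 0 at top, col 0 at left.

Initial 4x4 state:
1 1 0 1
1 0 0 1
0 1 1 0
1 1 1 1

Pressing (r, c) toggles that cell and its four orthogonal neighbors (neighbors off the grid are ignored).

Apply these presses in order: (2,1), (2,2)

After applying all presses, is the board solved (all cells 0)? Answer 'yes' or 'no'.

After press 1 at (2,1):
1 1 0 1
1 1 0 1
1 0 0 0
1 0 1 1

After press 2 at (2,2):
1 1 0 1
1 1 1 1
1 1 1 1
1 0 0 1

Lights still on: 13

Answer: no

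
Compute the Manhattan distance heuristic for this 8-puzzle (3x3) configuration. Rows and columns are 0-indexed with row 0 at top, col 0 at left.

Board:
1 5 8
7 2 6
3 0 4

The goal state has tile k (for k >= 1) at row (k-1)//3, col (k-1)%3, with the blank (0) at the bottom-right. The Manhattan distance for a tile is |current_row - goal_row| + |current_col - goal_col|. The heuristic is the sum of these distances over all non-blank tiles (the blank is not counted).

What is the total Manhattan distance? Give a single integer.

Answer: 13

Derivation:
Tile 1: (0,0)->(0,0) = 0
Tile 5: (0,1)->(1,1) = 1
Tile 8: (0,2)->(2,1) = 3
Tile 7: (1,0)->(2,0) = 1
Tile 2: (1,1)->(0,1) = 1
Tile 6: (1,2)->(1,2) = 0
Tile 3: (2,0)->(0,2) = 4
Tile 4: (2,2)->(1,0) = 3
Sum: 0 + 1 + 3 + 1 + 1 + 0 + 4 + 3 = 13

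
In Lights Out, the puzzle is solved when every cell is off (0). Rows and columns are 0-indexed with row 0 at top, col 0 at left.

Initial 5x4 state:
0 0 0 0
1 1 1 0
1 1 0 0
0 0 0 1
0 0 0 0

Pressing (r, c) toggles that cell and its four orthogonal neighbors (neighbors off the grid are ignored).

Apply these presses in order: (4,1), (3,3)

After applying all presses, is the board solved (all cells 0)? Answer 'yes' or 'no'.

Answer: no

Derivation:
After press 1 at (4,1):
0 0 0 0
1 1 1 0
1 1 0 0
0 1 0 1
1 1 1 0

After press 2 at (3,3):
0 0 0 0
1 1 1 0
1 1 0 1
0 1 1 0
1 1 1 1

Lights still on: 12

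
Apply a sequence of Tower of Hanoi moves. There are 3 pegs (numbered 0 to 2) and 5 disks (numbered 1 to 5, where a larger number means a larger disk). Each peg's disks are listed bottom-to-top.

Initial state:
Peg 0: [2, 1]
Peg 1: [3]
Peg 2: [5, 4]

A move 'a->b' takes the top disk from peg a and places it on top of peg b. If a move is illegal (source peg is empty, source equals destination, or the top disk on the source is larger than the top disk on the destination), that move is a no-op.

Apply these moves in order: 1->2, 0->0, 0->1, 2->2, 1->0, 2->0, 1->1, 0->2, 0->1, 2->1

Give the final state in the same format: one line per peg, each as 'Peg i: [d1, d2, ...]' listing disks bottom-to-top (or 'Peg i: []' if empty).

Answer: Peg 0: []
Peg 1: [2, 1]
Peg 2: [5, 4, 3]

Derivation:
After move 1 (1->2):
Peg 0: [2, 1]
Peg 1: []
Peg 2: [5, 4, 3]

After move 2 (0->0):
Peg 0: [2, 1]
Peg 1: []
Peg 2: [5, 4, 3]

After move 3 (0->1):
Peg 0: [2]
Peg 1: [1]
Peg 2: [5, 4, 3]

After move 4 (2->2):
Peg 0: [2]
Peg 1: [1]
Peg 2: [5, 4, 3]

After move 5 (1->0):
Peg 0: [2, 1]
Peg 1: []
Peg 2: [5, 4, 3]

After move 6 (2->0):
Peg 0: [2, 1]
Peg 1: []
Peg 2: [5, 4, 3]

After move 7 (1->1):
Peg 0: [2, 1]
Peg 1: []
Peg 2: [5, 4, 3]

After move 8 (0->2):
Peg 0: [2]
Peg 1: []
Peg 2: [5, 4, 3, 1]

After move 9 (0->1):
Peg 0: []
Peg 1: [2]
Peg 2: [5, 4, 3, 1]

After move 10 (2->1):
Peg 0: []
Peg 1: [2, 1]
Peg 2: [5, 4, 3]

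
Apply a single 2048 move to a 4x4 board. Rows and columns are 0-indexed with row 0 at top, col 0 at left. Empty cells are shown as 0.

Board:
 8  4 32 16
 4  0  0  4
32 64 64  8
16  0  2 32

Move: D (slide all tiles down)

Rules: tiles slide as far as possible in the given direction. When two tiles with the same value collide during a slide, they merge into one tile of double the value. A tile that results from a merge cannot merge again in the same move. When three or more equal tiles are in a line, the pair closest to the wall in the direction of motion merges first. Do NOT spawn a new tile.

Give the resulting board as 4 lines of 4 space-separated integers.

Answer:  8  0  0 16
 4  0 32  4
32  4 64  8
16 64  2 32

Derivation:
Slide down:
col 0: [8, 4, 32, 16] -> [8, 4, 32, 16]
col 1: [4, 0, 64, 0] -> [0, 0, 4, 64]
col 2: [32, 0, 64, 2] -> [0, 32, 64, 2]
col 3: [16, 4, 8, 32] -> [16, 4, 8, 32]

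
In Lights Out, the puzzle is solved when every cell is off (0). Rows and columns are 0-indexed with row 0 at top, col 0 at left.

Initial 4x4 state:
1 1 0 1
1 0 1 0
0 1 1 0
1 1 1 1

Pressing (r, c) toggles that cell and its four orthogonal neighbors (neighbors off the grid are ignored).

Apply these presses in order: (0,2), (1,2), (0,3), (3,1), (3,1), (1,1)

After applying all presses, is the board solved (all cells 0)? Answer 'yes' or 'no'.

Answer: no

Derivation:
After press 1 at (0,2):
1 0 1 0
1 0 0 0
0 1 1 0
1 1 1 1

After press 2 at (1,2):
1 0 0 0
1 1 1 1
0 1 0 0
1 1 1 1

After press 3 at (0,3):
1 0 1 1
1 1 1 0
0 1 0 0
1 1 1 1

After press 4 at (3,1):
1 0 1 1
1 1 1 0
0 0 0 0
0 0 0 1

After press 5 at (3,1):
1 0 1 1
1 1 1 0
0 1 0 0
1 1 1 1

After press 6 at (1,1):
1 1 1 1
0 0 0 0
0 0 0 0
1 1 1 1

Lights still on: 8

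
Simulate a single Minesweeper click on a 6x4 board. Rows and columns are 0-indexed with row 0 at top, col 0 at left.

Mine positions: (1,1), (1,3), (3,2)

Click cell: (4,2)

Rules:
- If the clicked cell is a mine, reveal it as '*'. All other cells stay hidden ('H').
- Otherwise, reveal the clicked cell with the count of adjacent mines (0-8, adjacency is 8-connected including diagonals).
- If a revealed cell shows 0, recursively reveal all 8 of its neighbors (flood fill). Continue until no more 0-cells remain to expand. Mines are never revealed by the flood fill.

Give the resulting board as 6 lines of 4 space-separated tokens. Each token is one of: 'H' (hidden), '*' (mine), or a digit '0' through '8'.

H H H H
H H H H
H H H H
H H H H
H H 1 H
H H H H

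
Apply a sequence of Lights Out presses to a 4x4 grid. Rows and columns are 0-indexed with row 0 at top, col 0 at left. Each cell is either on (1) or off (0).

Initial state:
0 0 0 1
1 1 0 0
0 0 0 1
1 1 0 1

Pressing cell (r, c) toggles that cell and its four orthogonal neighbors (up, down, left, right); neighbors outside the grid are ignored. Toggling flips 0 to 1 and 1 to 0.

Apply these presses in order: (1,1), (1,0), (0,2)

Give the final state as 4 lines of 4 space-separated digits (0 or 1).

Answer: 1 0 1 0
1 1 0 0
1 1 0 1
1 1 0 1

Derivation:
After press 1 at (1,1):
0 1 0 1
0 0 1 0
0 1 0 1
1 1 0 1

After press 2 at (1,0):
1 1 0 1
1 1 1 0
1 1 0 1
1 1 0 1

After press 3 at (0,2):
1 0 1 0
1 1 0 0
1 1 0 1
1 1 0 1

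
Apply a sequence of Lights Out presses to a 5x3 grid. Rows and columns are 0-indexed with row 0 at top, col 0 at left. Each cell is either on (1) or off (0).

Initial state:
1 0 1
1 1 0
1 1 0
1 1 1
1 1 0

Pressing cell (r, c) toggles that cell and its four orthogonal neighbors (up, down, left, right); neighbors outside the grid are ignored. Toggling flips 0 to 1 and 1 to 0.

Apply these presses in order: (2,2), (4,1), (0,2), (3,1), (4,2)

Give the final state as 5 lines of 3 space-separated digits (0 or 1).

Answer: 1 1 0
1 1 0
1 1 1
0 1 0
0 0 0

Derivation:
After press 1 at (2,2):
1 0 1
1 1 1
1 0 1
1 1 0
1 1 0

After press 2 at (4,1):
1 0 1
1 1 1
1 0 1
1 0 0
0 0 1

After press 3 at (0,2):
1 1 0
1 1 0
1 0 1
1 0 0
0 0 1

After press 4 at (3,1):
1 1 0
1 1 0
1 1 1
0 1 1
0 1 1

After press 5 at (4,2):
1 1 0
1 1 0
1 1 1
0 1 0
0 0 0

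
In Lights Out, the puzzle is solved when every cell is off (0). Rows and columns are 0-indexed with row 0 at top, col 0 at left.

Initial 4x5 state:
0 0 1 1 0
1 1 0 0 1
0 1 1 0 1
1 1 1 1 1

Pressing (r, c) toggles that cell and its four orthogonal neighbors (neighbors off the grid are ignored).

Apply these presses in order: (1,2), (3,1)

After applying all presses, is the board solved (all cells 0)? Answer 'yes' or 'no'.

After press 1 at (1,2):
0 0 0 1 0
1 0 1 1 1
0 1 0 0 1
1 1 1 1 1

After press 2 at (3,1):
0 0 0 1 0
1 0 1 1 1
0 0 0 0 1
0 0 0 1 1

Lights still on: 8

Answer: no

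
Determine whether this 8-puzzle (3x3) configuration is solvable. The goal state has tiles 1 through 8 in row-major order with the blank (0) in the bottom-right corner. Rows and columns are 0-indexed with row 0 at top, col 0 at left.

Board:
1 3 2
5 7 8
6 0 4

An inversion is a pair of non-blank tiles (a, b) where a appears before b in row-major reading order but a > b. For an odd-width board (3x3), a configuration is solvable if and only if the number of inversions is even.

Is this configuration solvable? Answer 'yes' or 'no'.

Inversions (pairs i<j in row-major order where tile[i] > tile[j] > 0): 7
7 is odd, so the puzzle is not solvable.

Answer: no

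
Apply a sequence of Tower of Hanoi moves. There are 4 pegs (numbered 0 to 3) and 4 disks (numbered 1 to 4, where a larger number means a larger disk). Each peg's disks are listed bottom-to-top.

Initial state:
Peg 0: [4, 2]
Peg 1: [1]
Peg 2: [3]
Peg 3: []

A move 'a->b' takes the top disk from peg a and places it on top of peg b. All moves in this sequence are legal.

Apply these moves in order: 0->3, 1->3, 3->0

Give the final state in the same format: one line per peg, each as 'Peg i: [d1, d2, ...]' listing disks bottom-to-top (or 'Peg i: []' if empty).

Answer: Peg 0: [4, 1]
Peg 1: []
Peg 2: [3]
Peg 3: [2]

Derivation:
After move 1 (0->3):
Peg 0: [4]
Peg 1: [1]
Peg 2: [3]
Peg 3: [2]

After move 2 (1->3):
Peg 0: [4]
Peg 1: []
Peg 2: [3]
Peg 3: [2, 1]

After move 3 (3->0):
Peg 0: [4, 1]
Peg 1: []
Peg 2: [3]
Peg 3: [2]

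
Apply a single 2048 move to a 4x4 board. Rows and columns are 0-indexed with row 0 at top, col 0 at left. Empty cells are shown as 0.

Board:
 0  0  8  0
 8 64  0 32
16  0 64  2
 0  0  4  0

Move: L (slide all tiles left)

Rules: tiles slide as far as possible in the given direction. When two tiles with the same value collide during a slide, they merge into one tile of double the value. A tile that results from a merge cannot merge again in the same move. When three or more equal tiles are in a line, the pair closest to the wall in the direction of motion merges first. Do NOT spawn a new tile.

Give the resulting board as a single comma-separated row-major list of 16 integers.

Answer: 8, 0, 0, 0, 8, 64, 32, 0, 16, 64, 2, 0, 4, 0, 0, 0

Derivation:
Slide left:
row 0: [0, 0, 8, 0] -> [8, 0, 0, 0]
row 1: [8, 64, 0, 32] -> [8, 64, 32, 0]
row 2: [16, 0, 64, 2] -> [16, 64, 2, 0]
row 3: [0, 0, 4, 0] -> [4, 0, 0, 0]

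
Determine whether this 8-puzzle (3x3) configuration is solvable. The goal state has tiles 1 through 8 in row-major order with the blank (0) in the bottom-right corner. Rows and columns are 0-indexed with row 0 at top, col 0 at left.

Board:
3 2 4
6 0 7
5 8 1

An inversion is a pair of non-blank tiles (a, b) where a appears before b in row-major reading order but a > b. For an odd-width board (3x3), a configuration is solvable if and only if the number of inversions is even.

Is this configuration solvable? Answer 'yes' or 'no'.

Inversions (pairs i<j in row-major order where tile[i] > tile[j] > 0): 10
10 is even, so the puzzle is solvable.

Answer: yes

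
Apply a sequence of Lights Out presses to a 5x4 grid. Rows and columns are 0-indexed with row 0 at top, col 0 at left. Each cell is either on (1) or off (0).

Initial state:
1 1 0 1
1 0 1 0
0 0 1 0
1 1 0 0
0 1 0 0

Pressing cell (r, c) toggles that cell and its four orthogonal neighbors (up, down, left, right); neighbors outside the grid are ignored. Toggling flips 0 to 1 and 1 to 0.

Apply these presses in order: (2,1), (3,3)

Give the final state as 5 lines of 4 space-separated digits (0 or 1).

After press 1 at (2,1):
1 1 0 1
1 1 1 0
1 1 0 0
1 0 0 0
0 1 0 0

After press 2 at (3,3):
1 1 0 1
1 1 1 0
1 1 0 1
1 0 1 1
0 1 0 1

Answer: 1 1 0 1
1 1 1 0
1 1 0 1
1 0 1 1
0 1 0 1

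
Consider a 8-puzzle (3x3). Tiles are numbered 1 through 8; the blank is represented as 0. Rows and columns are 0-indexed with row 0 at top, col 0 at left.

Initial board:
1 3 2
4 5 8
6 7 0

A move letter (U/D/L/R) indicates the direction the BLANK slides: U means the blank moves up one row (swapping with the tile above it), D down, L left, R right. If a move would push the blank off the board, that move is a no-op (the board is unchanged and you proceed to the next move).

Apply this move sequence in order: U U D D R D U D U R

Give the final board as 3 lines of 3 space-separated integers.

Answer: 1 3 2
4 5 0
6 7 8

Derivation:
After move 1 (U):
1 3 2
4 5 0
6 7 8

After move 2 (U):
1 3 0
4 5 2
6 7 8

After move 3 (D):
1 3 2
4 5 0
6 7 8

After move 4 (D):
1 3 2
4 5 8
6 7 0

After move 5 (R):
1 3 2
4 5 8
6 7 0

After move 6 (D):
1 3 2
4 5 8
6 7 0

After move 7 (U):
1 3 2
4 5 0
6 7 8

After move 8 (D):
1 3 2
4 5 8
6 7 0

After move 9 (U):
1 3 2
4 5 0
6 7 8

After move 10 (R):
1 3 2
4 5 0
6 7 8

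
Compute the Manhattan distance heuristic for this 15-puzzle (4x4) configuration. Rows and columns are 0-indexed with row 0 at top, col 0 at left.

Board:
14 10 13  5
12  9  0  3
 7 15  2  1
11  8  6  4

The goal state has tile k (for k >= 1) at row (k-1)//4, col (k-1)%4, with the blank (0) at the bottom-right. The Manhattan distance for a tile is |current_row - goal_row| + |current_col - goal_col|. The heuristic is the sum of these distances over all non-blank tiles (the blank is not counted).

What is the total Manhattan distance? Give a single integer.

Answer: 49

Derivation:
Tile 14: (0,0)->(3,1) = 4
Tile 10: (0,1)->(2,1) = 2
Tile 13: (0,2)->(3,0) = 5
Tile 5: (0,3)->(1,0) = 4
Tile 12: (1,0)->(2,3) = 4
Tile 9: (1,1)->(2,0) = 2
Tile 3: (1,3)->(0,2) = 2
Tile 7: (2,0)->(1,2) = 3
Tile 15: (2,1)->(3,2) = 2
Tile 2: (2,2)->(0,1) = 3
Tile 1: (2,3)->(0,0) = 5
Tile 11: (3,0)->(2,2) = 3
Tile 8: (3,1)->(1,3) = 4
Tile 6: (3,2)->(1,1) = 3
Tile 4: (3,3)->(0,3) = 3
Sum: 4 + 2 + 5 + 4 + 4 + 2 + 2 + 3 + 2 + 3 + 5 + 3 + 4 + 3 + 3 = 49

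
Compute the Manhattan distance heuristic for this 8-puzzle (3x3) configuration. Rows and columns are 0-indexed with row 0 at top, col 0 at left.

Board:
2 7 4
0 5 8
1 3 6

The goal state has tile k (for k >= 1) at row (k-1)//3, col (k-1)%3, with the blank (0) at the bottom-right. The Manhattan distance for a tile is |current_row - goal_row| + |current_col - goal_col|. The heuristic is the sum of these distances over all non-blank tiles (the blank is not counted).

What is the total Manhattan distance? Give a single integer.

Answer: 15

Derivation:
Tile 2: at (0,0), goal (0,1), distance |0-0|+|0-1| = 1
Tile 7: at (0,1), goal (2,0), distance |0-2|+|1-0| = 3
Tile 4: at (0,2), goal (1,0), distance |0-1|+|2-0| = 3
Tile 5: at (1,1), goal (1,1), distance |1-1|+|1-1| = 0
Tile 8: at (1,2), goal (2,1), distance |1-2|+|2-1| = 2
Tile 1: at (2,0), goal (0,0), distance |2-0|+|0-0| = 2
Tile 3: at (2,1), goal (0,2), distance |2-0|+|1-2| = 3
Tile 6: at (2,2), goal (1,2), distance |2-1|+|2-2| = 1
Sum: 1 + 3 + 3 + 0 + 2 + 2 + 3 + 1 = 15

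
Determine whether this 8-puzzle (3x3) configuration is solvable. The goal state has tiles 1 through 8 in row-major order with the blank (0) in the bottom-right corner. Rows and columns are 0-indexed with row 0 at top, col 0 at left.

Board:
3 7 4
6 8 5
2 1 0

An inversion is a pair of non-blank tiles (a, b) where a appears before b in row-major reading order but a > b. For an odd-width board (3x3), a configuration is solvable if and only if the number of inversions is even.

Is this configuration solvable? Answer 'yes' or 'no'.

Inversions (pairs i<j in row-major order where tile[i] > tile[j] > 0): 18
18 is even, so the puzzle is solvable.

Answer: yes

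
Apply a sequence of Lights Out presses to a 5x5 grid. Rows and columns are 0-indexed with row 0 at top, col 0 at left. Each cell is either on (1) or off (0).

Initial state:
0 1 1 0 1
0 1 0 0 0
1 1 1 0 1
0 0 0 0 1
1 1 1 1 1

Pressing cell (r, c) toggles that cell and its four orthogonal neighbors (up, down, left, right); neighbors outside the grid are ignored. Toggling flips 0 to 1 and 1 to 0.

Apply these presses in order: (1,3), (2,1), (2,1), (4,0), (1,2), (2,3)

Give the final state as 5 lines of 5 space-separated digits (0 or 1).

Answer: 0 1 0 1 1
0 0 0 1 1
1 1 1 0 0
1 0 0 1 1
0 0 1 1 1

Derivation:
After press 1 at (1,3):
0 1 1 1 1
0 1 1 1 1
1 1 1 1 1
0 0 0 0 1
1 1 1 1 1

After press 2 at (2,1):
0 1 1 1 1
0 0 1 1 1
0 0 0 1 1
0 1 0 0 1
1 1 1 1 1

After press 3 at (2,1):
0 1 1 1 1
0 1 1 1 1
1 1 1 1 1
0 0 0 0 1
1 1 1 1 1

After press 4 at (4,0):
0 1 1 1 1
0 1 1 1 1
1 1 1 1 1
1 0 0 0 1
0 0 1 1 1

After press 5 at (1,2):
0 1 0 1 1
0 0 0 0 1
1 1 0 1 1
1 0 0 0 1
0 0 1 1 1

After press 6 at (2,3):
0 1 0 1 1
0 0 0 1 1
1 1 1 0 0
1 0 0 1 1
0 0 1 1 1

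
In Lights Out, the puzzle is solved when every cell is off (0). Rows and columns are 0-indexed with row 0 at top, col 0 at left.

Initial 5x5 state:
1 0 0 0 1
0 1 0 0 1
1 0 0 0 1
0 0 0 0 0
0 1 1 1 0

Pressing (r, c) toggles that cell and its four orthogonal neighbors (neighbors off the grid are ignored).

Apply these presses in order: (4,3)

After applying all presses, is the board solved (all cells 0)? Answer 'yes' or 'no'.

After press 1 at (4,3):
1 0 0 0 1
0 1 0 0 1
1 0 0 0 1
0 0 0 1 0
0 1 0 0 1

Lights still on: 9

Answer: no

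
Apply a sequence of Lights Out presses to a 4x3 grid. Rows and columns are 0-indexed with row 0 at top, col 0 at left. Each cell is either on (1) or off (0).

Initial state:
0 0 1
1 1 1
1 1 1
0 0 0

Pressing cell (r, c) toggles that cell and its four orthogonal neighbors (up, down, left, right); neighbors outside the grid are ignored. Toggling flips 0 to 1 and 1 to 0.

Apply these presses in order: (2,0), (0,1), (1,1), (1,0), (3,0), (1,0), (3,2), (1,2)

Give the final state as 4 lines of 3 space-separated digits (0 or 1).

Answer: 1 0 1
1 0 1
1 1 1
0 0 1

Derivation:
After press 1 at (2,0):
0 0 1
0 1 1
0 0 1
1 0 0

After press 2 at (0,1):
1 1 0
0 0 1
0 0 1
1 0 0

After press 3 at (1,1):
1 0 0
1 1 0
0 1 1
1 0 0

After press 4 at (1,0):
0 0 0
0 0 0
1 1 1
1 0 0

After press 5 at (3,0):
0 0 0
0 0 0
0 1 1
0 1 0

After press 6 at (1,0):
1 0 0
1 1 0
1 1 1
0 1 0

After press 7 at (3,2):
1 0 0
1 1 0
1 1 0
0 0 1

After press 8 at (1,2):
1 0 1
1 0 1
1 1 1
0 0 1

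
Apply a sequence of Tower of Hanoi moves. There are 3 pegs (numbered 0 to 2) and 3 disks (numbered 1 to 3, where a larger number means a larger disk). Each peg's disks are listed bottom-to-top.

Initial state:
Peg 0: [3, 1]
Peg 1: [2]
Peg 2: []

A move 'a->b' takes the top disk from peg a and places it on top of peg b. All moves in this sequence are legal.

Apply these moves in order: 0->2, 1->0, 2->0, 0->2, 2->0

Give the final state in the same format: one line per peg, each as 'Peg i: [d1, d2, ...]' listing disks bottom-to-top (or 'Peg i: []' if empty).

After move 1 (0->2):
Peg 0: [3]
Peg 1: [2]
Peg 2: [1]

After move 2 (1->0):
Peg 0: [3, 2]
Peg 1: []
Peg 2: [1]

After move 3 (2->0):
Peg 0: [3, 2, 1]
Peg 1: []
Peg 2: []

After move 4 (0->2):
Peg 0: [3, 2]
Peg 1: []
Peg 2: [1]

After move 5 (2->0):
Peg 0: [3, 2, 1]
Peg 1: []
Peg 2: []

Answer: Peg 0: [3, 2, 1]
Peg 1: []
Peg 2: []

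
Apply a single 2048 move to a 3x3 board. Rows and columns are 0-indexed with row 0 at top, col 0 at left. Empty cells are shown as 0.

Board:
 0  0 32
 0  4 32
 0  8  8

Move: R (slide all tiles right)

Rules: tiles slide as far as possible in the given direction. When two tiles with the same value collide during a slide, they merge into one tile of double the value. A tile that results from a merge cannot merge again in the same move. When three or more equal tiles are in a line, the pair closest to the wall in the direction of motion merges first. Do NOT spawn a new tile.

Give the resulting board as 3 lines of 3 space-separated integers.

Slide right:
row 0: [0, 0, 32] -> [0, 0, 32]
row 1: [0, 4, 32] -> [0, 4, 32]
row 2: [0, 8, 8] -> [0, 0, 16]

Answer:  0  0 32
 0  4 32
 0  0 16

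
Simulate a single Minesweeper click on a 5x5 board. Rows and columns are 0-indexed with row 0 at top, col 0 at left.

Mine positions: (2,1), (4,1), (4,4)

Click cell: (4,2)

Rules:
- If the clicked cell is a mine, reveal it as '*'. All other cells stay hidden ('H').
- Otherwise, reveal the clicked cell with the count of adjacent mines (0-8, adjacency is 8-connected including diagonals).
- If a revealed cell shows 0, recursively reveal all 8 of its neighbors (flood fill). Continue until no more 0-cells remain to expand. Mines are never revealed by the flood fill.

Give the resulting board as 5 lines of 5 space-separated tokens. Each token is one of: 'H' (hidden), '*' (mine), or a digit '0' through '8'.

H H H H H
H H H H H
H H H H H
H H H H H
H H 1 H H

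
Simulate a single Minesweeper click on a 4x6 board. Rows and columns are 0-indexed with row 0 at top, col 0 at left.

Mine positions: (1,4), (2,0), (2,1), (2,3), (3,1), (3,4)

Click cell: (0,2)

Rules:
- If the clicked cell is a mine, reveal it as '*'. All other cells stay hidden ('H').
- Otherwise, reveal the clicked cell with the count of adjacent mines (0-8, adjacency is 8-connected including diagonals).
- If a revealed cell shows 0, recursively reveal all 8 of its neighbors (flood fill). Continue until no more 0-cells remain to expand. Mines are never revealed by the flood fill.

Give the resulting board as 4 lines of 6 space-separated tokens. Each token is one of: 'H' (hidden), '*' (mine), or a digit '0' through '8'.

0 0 0 1 H H
2 2 2 2 H H
H H H H H H
H H H H H H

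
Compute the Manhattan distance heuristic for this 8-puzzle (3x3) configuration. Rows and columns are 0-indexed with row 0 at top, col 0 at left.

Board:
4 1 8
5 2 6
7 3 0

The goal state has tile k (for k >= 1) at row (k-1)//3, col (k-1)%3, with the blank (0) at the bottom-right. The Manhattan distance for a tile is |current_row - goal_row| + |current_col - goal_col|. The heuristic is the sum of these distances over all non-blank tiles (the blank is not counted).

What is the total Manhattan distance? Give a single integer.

Answer: 10

Derivation:
Tile 4: (0,0)->(1,0) = 1
Tile 1: (0,1)->(0,0) = 1
Tile 8: (0,2)->(2,1) = 3
Tile 5: (1,0)->(1,1) = 1
Tile 2: (1,1)->(0,1) = 1
Tile 6: (1,2)->(1,2) = 0
Tile 7: (2,0)->(2,0) = 0
Tile 3: (2,1)->(0,2) = 3
Sum: 1 + 1 + 3 + 1 + 1 + 0 + 0 + 3 = 10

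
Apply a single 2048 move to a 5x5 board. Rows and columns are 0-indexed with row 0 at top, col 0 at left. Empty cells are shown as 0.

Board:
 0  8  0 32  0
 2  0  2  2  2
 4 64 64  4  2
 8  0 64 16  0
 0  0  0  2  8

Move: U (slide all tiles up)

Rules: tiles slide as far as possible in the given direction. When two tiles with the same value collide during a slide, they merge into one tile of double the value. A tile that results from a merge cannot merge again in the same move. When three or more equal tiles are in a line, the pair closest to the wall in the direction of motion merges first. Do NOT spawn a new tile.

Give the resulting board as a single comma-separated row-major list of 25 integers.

Answer: 2, 8, 2, 32, 4, 4, 64, 128, 2, 8, 8, 0, 0, 4, 0, 0, 0, 0, 16, 0, 0, 0, 0, 2, 0

Derivation:
Slide up:
col 0: [0, 2, 4, 8, 0] -> [2, 4, 8, 0, 0]
col 1: [8, 0, 64, 0, 0] -> [8, 64, 0, 0, 0]
col 2: [0, 2, 64, 64, 0] -> [2, 128, 0, 0, 0]
col 3: [32, 2, 4, 16, 2] -> [32, 2, 4, 16, 2]
col 4: [0, 2, 2, 0, 8] -> [4, 8, 0, 0, 0]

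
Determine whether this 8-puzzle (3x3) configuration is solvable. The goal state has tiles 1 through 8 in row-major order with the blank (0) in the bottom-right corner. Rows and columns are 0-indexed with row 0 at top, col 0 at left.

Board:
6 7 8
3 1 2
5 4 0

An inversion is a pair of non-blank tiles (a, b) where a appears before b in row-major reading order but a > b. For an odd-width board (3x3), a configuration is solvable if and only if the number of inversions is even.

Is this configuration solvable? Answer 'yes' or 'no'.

Answer: yes

Derivation:
Inversions (pairs i<j in row-major order where tile[i] > tile[j] > 0): 18
18 is even, so the puzzle is solvable.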